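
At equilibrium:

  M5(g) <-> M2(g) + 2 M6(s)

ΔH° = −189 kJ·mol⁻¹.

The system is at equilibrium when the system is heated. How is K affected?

K depends on temperature via the van 't Hoff relation. The forward reaction is exothermic, so raising T decreases K.

decreases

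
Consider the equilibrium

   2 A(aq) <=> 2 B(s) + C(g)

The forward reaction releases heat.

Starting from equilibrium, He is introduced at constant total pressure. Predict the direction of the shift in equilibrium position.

right

Adding inert gas at constant total pressure expands the volume and lowers every reacting partial pressure. With Δn_gas = 1 − 0 = +1, Q moves away from K toward the side with fewer gas moles, so the system shifts toward the side with more gas moles — to the right.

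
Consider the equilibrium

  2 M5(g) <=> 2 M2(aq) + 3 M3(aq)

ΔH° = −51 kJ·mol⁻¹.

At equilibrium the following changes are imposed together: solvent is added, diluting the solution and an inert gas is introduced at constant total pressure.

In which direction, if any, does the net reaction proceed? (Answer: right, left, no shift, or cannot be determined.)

cannot be determined

Dilution lowers every aqueous concentration by the same factor. Δn_aq = 5 − 0 = +5, so the system shifts toward the side with more dissolved moles — to the right.
Adding inert gas at constant total pressure expands the volume and lowers every reacting partial pressure. With Δn_gas = 0 − 2 = -2, Q moves away from K toward the side with fewer gas moles, so the system shifts toward the side with more gas moles — to the left.
The individual effects push in opposite directions; without quantitative information the net direction cannot be determined.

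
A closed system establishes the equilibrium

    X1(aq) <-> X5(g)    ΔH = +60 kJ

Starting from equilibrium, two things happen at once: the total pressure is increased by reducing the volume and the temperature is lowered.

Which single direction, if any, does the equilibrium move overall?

Gas moles: reactants 0, products 1 (Δn_gas = +1). Compression shifts the system toward the side with fewer moles of gas — to the left.
The forward reaction is endothermic. Lowering T favours the exothermic direction — shift to the left.
All effects act in the same direction — net shift to the left.

left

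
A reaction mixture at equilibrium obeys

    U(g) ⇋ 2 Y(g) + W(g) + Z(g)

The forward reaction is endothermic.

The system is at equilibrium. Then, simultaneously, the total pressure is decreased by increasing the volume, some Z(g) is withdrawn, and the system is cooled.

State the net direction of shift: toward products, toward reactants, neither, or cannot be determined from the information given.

cannot be determined

Gas moles: reactants 1, products 4 (Δn_gas = +3). Expansion shifts the system toward the side with more moles of gas — to the right.
Removing Z (g), a product, drives the reaction to the right.
The forward reaction is endothermic. Lowering T favours the exothermic direction — shift to the left.
The individual effects push in opposite directions; without quantitative information the net direction cannot be determined.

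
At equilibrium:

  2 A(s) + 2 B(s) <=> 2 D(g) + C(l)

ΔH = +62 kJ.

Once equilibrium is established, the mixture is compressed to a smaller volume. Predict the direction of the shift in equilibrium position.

Gas moles: reactants 0, products 2 (Δn_gas = +2). Compression shifts the system toward the side with fewer moles of gas — to the left.

left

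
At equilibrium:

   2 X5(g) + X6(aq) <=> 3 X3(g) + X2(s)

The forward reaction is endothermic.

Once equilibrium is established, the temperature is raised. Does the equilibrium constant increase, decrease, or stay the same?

K depends on temperature via the van 't Hoff relation. The forward reaction is endothermic, so raising T increases K.

increases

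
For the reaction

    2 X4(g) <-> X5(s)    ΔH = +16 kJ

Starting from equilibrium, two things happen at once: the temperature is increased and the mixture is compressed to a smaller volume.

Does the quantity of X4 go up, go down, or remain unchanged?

decreases

The forward reaction is endothermic. Raising T favours the endothermic direction — shift to the right.
Gas moles: reactants 2, products 0 (Δn_gas = -2). Compression shifts the system toward the side with fewer moles of gas — to the right.
The net shift is to the right. X4 is a reactant, so its amount decreases.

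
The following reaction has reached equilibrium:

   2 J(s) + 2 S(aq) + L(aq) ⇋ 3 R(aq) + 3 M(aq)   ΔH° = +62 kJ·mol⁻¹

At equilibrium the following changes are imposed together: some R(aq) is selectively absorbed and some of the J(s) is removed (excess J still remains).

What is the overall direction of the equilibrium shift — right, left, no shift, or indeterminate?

Removing R (aq), a product, drives the reaction to the right.
J is a pure solid; its activity is 1 regardless of amount, so Q is unaffected — no shift from this change.
Only the nonzero effect(s) matter; the net shift is to the right.

right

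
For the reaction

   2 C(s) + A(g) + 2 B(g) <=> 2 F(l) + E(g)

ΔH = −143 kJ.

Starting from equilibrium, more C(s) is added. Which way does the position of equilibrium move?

no shift

C is a pure solid; its activity is 1 regardless of amount, so Q is unaffected — no shift from this change.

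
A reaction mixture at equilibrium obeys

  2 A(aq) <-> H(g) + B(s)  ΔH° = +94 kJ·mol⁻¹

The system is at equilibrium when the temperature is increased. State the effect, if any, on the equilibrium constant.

K depends on temperature via the van 't Hoff relation. The forward reaction is endothermic, so raising T increases K.

increases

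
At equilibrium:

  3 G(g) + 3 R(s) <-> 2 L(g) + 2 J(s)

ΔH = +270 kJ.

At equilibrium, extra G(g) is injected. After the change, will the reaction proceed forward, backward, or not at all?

right

Adding G (g), a reactant, drives the reaction to the right.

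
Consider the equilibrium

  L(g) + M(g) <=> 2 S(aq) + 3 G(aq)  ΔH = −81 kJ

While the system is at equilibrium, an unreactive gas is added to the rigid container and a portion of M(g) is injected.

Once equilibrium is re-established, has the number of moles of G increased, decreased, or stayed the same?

increases

At constant volume, adding an inert gas leaves every reacting species' partial pressure unchanged, so Q is unchanged — no shift from this change.
Adding M (g), a reactant, drives the reaction to the right.
The net shift is to the right. G is a product, so its amount increases.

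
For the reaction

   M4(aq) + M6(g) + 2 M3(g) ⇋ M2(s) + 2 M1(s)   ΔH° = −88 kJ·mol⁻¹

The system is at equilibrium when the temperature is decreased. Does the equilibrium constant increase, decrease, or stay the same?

K depends on temperature via the van 't Hoff relation. The forward reaction is exothermic, so lowering T increases K.

increases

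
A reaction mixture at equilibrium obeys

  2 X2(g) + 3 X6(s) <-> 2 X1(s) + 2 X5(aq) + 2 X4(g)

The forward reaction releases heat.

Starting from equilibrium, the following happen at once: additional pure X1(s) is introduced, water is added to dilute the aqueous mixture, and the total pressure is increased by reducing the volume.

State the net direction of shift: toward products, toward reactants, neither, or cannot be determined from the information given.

right

X1 is a pure solid; its activity is 1 regardless of amount, so Q is unaffected — no shift from this change.
Dilution lowers every aqueous concentration by the same factor. Δn_aq = 2 − 0 = +2, so the system shifts toward the side with more dissolved moles — to the right.
Gas moles: reactants 2, products 2. Δn_gas = 0, so a volume change leaves Q equal to K — no shift from this change.
Only the nonzero effect(s) matter; the net shift is to the right.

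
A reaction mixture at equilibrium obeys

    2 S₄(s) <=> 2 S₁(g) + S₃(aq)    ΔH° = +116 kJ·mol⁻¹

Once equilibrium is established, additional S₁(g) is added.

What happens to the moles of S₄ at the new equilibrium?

Adding S₁ (g), a product, drives the reaction to the left.
The net shift is to the left. S₄ is a reactant, so its amount increases.

increases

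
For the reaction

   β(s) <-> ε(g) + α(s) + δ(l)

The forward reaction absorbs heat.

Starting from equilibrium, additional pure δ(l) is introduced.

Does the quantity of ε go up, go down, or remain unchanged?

unchanged

δ is a pure liquid; its activity is 1 regardless of amount, so Q is unaffected — no shift from this change.
No net shift occurs, so the amount of ε is unchanged.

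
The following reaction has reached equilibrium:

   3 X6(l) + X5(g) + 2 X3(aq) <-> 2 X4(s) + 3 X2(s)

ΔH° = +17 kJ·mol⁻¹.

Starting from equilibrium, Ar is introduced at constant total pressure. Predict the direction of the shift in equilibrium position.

Adding inert gas at constant total pressure expands the volume and lowers every reacting partial pressure. With Δn_gas = 0 − 1 = -1, Q moves away from K toward the side with fewer gas moles, so the system shifts toward the side with more gas moles — to the left.

left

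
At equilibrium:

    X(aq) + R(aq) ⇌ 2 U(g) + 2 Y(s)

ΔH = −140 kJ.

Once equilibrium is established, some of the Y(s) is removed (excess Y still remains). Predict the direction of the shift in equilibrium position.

no shift

Y is a pure solid; its activity is 1 regardless of amount, so Q is unaffected — no shift from this change.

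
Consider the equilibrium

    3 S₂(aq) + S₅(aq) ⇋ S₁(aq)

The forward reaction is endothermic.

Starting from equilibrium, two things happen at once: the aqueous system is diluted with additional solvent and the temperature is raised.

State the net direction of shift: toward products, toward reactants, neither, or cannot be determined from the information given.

cannot be determined

Dilution lowers every aqueous concentration by the same factor. Δn_aq = 1 − 4 = -3, so the system shifts toward the side with more dissolved moles — to the left.
The forward reaction is endothermic. Raising T favours the endothermic direction — shift to the right.
The individual effects push in opposite directions; without quantitative information the net direction cannot be determined.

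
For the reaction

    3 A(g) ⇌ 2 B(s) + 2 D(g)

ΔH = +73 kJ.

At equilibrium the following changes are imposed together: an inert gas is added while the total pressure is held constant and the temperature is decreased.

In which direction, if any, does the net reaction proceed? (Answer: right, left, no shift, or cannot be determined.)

left

Adding inert gas at constant total pressure expands the volume and lowers every reacting partial pressure. With Δn_gas = 2 − 3 = -1, Q moves away from K toward the side with fewer gas moles, so the system shifts toward the side with more gas moles — to the left.
The forward reaction is endothermic. Lowering T favours the exothermic direction — shift to the left.
All effects act in the same direction — net shift to the left.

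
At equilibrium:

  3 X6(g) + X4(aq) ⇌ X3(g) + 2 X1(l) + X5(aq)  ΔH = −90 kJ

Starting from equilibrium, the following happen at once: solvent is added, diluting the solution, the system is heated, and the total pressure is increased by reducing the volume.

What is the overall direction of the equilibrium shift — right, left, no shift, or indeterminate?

Dilution scales every aqueous concentration by the same factor. Δn_aq = 1 − 1 = 0, so Q is unchanged — no shift.
The forward reaction is exothermic. Raising T favours the endothermic direction — shift to the left.
Gas moles: reactants 3, products 1 (Δn_gas = -2). Compression shifts the system toward the side with fewer moles of gas — to the right.
The individual effects push in opposite directions; without quantitative information the net direction cannot be determined.

cannot be determined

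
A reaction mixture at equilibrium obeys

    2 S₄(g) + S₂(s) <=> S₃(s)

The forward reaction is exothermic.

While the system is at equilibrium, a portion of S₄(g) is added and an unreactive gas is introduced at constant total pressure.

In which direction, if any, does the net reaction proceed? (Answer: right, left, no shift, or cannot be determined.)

cannot be determined

Adding S₄ (g), a reactant, drives the reaction to the right.
Adding inert gas at constant total pressure expands the volume and lowers every reacting partial pressure. With Δn_gas = 0 − 2 = -2, Q moves away from K toward the side with fewer gas moles, so the system shifts toward the side with more gas moles — to the left.
The individual effects push in opposite directions; without quantitative information the net direction cannot be determined.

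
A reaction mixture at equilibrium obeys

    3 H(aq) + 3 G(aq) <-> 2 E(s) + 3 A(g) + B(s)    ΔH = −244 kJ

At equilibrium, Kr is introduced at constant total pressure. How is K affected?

The equilibrium constant depends only on temperature. This perturbation may move the position of equilibrium, but since T is unchanged, K itself is unchanged.

unchanged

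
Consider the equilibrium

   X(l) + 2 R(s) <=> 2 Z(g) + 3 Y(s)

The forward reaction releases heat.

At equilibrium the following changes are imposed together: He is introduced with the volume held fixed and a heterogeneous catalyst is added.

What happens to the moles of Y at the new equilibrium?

unchanged

At constant volume, adding an inert gas leaves every reacting species' partial pressure unchanged, so Q is unchanged — no shift from this change.
A catalyst speeds both forward and reverse rates equally; it changes neither Q nor K — no shift from this change.
No net shift occurs, so the amount of Y is unchanged.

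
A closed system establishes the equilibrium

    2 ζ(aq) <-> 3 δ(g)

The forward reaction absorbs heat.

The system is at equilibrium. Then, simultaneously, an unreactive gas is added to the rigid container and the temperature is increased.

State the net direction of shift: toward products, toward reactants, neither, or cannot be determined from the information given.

right

At constant volume, adding an inert gas leaves every reacting species' partial pressure unchanged, so Q is unchanged — no shift from this change.
The forward reaction is endothermic. Raising T favours the endothermic direction — shift to the right.
Only the nonzero effect(s) matter; the net shift is to the right.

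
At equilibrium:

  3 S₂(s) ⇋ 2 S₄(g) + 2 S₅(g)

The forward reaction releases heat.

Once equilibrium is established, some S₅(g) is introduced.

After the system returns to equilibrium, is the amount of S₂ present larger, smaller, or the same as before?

increases

Adding S₅ (g), a product, drives the reaction to the left.
The net shift is to the left. S₂ is a reactant, so its amount increases.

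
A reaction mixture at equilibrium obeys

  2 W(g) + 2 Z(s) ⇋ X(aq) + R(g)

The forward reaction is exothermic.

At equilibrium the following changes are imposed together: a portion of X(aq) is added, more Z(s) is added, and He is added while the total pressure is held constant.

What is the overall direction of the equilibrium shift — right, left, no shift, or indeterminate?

left

Adding X (aq), a product, drives the reaction to the left.
Z is a pure solid; its activity is 1 regardless of amount, so Q is unaffected — no shift from this change.
Adding inert gas at constant total pressure expands the volume and lowers every reacting partial pressure. With Δn_gas = 1 − 2 = -1, Q moves away from K toward the side with fewer gas moles, so the system shifts toward the side with more gas moles — to the left.
Only the nonzero effect(s) matter; the net shift is to the left.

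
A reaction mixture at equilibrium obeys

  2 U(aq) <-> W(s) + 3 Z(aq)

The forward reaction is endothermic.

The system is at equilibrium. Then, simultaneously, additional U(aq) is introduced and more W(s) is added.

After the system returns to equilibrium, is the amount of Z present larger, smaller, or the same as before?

increases

Adding U (aq), a reactant, drives the reaction to the right.
W is a pure solid; its activity is 1 regardless of amount, so Q is unaffected — no shift from this change.
The net shift is to the right. Z is a product, so its amount increases.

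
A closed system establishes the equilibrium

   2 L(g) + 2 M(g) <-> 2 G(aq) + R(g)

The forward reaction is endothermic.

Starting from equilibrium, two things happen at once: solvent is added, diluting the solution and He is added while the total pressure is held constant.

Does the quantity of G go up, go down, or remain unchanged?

cannot be determined

Dilution lowers every aqueous concentration by the same factor. Δn_aq = 2 − 0 = +2, so the system shifts toward the side with more dissolved moles — to the right.
Adding inert gas at constant total pressure expands the volume and lowers every reacting partial pressure. With Δn_gas = 1 − 4 = -3, Q moves away from K toward the side with fewer gas moles, so the system shifts toward the side with more gas moles — to the left.
The two effects oppose each other, so the net shift — and hence the change in G — cannot be determined from the given information.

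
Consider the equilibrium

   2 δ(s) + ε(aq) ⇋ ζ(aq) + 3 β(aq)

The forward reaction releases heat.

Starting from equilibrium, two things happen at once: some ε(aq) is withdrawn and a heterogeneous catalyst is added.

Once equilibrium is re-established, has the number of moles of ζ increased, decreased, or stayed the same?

decreases

Removing ε (aq), a reactant, drives the reaction to the left.
A catalyst speeds both forward and reverse rates equally; it changes neither Q nor K — no shift from this change.
The net shift is to the left. ζ is a product, so its amount decreases.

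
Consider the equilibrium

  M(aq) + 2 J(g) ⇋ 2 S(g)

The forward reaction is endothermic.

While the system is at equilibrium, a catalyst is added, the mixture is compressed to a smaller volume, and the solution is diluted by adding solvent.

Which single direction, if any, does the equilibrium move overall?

A catalyst speeds both forward and reverse rates equally; it changes neither Q nor K — no shift from this change.
Gas moles: reactants 2, products 2. Δn_gas = 0, so a volume change leaves Q equal to K — no shift from this change.
Dilution lowers every aqueous concentration by the same factor. Δn_aq = 0 − 1 = -1, so the system shifts toward the side with more dissolved moles — to the left.
Only the nonzero effect(s) matter; the net shift is to the left.

left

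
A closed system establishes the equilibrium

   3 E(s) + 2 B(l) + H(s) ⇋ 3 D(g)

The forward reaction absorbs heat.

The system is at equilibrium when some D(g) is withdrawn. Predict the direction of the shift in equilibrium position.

right

Removing D (g), a product, drives the reaction to the right.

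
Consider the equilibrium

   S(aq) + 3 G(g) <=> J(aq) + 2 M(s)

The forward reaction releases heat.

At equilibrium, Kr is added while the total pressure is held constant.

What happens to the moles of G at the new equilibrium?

increases

Adding inert gas at constant total pressure expands the volume and lowers every reacting partial pressure. With Δn_gas = 0 − 3 = -3, Q moves away from K toward the side with fewer gas moles, so the system shifts toward the side with more gas moles — to the left.
The net shift is to the left. G is a reactant, so its amount increases.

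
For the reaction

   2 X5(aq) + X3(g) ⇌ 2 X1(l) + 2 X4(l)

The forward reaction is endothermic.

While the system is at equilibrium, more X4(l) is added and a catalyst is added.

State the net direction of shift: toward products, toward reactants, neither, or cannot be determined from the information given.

X4 is a pure liquid; its activity is 1 regardless of amount, so Q is unaffected — no shift from this change.
A catalyst speeds both forward and reverse rates equally; it changes neither Q nor K — no shift from this change.
None of the changes alters Q relative to K, so there is no net shift.

no shift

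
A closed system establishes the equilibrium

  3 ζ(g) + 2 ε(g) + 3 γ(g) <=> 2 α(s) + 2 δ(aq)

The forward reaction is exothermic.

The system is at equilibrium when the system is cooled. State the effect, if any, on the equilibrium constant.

increases

K depends on temperature via the van 't Hoff relation. The forward reaction is exothermic, so lowering T increases K.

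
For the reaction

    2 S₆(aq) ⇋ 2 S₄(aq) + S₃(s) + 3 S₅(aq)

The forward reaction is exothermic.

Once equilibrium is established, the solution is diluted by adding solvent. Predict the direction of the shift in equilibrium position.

Dilution lowers every aqueous concentration by the same factor. Δn_aq = 5 − 2 = +3, so the system shifts toward the side with more dissolved moles — to the right.

right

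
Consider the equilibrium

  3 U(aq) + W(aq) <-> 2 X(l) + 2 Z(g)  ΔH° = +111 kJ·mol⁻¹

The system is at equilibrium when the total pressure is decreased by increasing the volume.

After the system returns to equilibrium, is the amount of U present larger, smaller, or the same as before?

Gas moles: reactants 0, products 2 (Δn_gas = +2). Expansion shifts the system toward the side with more moles of gas — to the right.
The net shift is to the right. U is a reactant, so its amount decreases.

decreases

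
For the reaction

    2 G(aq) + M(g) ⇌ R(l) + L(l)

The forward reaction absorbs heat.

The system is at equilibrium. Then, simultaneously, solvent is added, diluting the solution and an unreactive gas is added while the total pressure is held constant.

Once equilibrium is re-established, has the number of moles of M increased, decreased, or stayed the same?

Dilution lowers every aqueous concentration by the same factor. Δn_aq = 0 − 2 = -2, so the system shifts toward the side with more dissolved moles — to the left.
Adding inert gas at constant total pressure expands the volume and lowers every reacting partial pressure. With Δn_gas = 0 − 1 = -1, Q moves away from K toward the side with fewer gas moles, so the system shifts toward the side with more gas moles — to the left.
The net shift is to the left. M is a reactant, so its amount increases.

increases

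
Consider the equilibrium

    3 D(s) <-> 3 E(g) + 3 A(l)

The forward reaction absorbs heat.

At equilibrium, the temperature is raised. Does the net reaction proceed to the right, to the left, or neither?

right

The forward reaction is endothermic. Raising T favours the endothermic direction — shift to the right.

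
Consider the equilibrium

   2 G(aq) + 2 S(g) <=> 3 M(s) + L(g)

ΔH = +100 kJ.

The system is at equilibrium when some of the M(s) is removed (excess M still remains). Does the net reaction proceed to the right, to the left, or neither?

M is a pure solid; its activity is 1 regardless of amount, so Q is unaffected — no shift from this change.

no shift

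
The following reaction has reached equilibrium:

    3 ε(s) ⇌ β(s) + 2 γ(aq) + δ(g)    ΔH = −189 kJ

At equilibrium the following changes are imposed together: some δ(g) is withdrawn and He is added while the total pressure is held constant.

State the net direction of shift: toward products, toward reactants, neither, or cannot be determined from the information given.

right

Removing δ (g), a product, drives the reaction to the right.
Adding inert gas at constant total pressure expands the volume and lowers every reacting partial pressure. With Δn_gas = 1 − 0 = +1, Q moves away from K toward the side with fewer gas moles, so the system shifts toward the side with more gas moles — to the right.
All effects act in the same direction — net shift to the right.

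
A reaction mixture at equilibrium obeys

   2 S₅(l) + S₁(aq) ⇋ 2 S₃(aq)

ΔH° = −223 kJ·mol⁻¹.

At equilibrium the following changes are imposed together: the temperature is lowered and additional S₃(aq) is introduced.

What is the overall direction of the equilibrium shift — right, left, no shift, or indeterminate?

cannot be determined

The forward reaction is exothermic. Lowering T favours the exothermic direction — shift to the right.
Adding S₃ (aq), a product, drives the reaction to the left.
The individual effects push in opposite directions; without quantitative information the net direction cannot be determined.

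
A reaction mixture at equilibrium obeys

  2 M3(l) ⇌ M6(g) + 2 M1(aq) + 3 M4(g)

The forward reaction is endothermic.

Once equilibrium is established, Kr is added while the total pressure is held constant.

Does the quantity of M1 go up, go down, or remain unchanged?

Adding inert gas at constant total pressure expands the volume and lowers every reacting partial pressure. With Δn_gas = 4 − 0 = +4, Q moves away from K toward the side with fewer gas moles, so the system shifts toward the side with more gas moles — to the right.
The net shift is to the right. M1 is a product, so its amount increases.

increases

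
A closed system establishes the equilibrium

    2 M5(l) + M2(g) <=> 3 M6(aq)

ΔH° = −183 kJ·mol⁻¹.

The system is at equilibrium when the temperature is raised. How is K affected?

K depends on temperature via the van 't Hoff relation. The forward reaction is exothermic, so raising T decreases K.

decreases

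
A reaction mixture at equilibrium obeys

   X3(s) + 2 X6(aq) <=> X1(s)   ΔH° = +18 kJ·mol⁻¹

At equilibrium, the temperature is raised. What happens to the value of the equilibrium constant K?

increases

K depends on temperature via the van 't Hoff relation. The forward reaction is endothermic, so raising T increases K.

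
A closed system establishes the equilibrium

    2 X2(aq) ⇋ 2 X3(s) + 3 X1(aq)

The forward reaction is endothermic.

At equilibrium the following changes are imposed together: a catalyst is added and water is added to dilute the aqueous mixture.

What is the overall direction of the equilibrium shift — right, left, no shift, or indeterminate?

A catalyst speeds both forward and reverse rates equally; it changes neither Q nor K — no shift from this change.
Dilution lowers every aqueous concentration by the same factor. Δn_aq = 3 − 2 = +1, so the system shifts toward the side with more dissolved moles — to the right.
Only the nonzero effect(s) matter; the net shift is to the right.

right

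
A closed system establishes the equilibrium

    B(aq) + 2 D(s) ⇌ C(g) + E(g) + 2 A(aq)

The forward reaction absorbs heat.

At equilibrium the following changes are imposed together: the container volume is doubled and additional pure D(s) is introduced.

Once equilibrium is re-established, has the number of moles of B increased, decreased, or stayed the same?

Gas moles: reactants 0, products 2 (Δn_gas = +2). Expansion shifts the system toward the side with more moles of gas — to the right.
D is a pure solid; its activity is 1 regardless of amount, so Q is unaffected — no shift from this change.
The net shift is to the right. B is a reactant, so its amount decreases.

decreases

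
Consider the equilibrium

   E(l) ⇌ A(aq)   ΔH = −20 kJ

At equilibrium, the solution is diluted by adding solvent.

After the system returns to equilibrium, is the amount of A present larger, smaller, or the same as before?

increases

Dilution lowers every aqueous concentration by the same factor. Δn_aq = 1 − 0 = +1, so the system shifts toward the side with more dissolved moles — to the right.
The net shift is to the right. A is a product, so its amount increases.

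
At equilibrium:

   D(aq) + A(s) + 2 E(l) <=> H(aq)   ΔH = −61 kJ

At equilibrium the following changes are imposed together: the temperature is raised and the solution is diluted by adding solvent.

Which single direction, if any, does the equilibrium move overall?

The forward reaction is exothermic. Raising T favours the endothermic direction — shift to the left.
Dilution scales every aqueous concentration by the same factor. Δn_aq = 1 − 1 = 0, so Q is unchanged — no shift.
Only the nonzero effect(s) matter; the net shift is to the left.

left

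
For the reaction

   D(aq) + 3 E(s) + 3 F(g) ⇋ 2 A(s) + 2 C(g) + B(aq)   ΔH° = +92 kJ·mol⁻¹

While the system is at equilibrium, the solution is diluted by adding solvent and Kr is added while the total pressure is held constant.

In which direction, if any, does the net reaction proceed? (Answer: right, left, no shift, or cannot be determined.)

Dilution scales every aqueous concentration by the same factor. Δn_aq = 1 − 1 = 0, so Q is unchanged — no shift.
Adding inert gas at constant total pressure expands the volume and lowers every reacting partial pressure. With Δn_gas = 2 − 3 = -1, Q moves away from K toward the side with fewer gas moles, so the system shifts toward the side with more gas moles — to the left.
Only the nonzero effect(s) matter; the net shift is to the left.

left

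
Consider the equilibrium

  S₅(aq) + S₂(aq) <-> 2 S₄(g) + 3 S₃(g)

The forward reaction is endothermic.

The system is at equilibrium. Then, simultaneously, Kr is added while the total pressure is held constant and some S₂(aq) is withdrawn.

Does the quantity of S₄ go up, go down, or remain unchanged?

cannot be determined

Adding inert gas at constant total pressure expands the volume and lowers every reacting partial pressure. With Δn_gas = 5 − 0 = +5, Q moves away from K toward the side with fewer gas moles, so the system shifts toward the side with more gas moles — to the right.
Removing S₂ (aq), a reactant, drives the reaction to the left.
The two effects oppose each other, so the net shift — and hence the change in S₄ — cannot be determined from the given information.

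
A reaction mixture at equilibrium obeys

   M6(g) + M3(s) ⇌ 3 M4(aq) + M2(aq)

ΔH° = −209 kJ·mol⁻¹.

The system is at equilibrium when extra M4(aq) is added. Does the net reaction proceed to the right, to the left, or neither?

Adding M4 (aq), a product, drives the reaction to the left.

left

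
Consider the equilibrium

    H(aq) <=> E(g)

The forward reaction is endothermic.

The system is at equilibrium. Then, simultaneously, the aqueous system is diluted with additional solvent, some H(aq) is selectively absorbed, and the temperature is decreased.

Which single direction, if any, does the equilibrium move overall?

Dilution lowers every aqueous concentration by the same factor. Δn_aq = 0 − 1 = -1, so the system shifts toward the side with more dissolved moles — to the left.
Removing H (aq), a reactant, drives the reaction to the left.
The forward reaction is endothermic. Lowering T favours the exothermic direction — shift to the left.
All effects act in the same direction — net shift to the left.

left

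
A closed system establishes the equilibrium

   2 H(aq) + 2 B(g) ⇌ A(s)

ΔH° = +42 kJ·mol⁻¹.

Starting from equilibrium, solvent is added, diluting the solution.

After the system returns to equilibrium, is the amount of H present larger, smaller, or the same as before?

increases

Dilution lowers every aqueous concentration by the same factor. Δn_aq = 0 − 2 = -2, so the system shifts toward the side with more dissolved moles — to the left.
The net shift is to the left. H is a reactant, so its amount increases.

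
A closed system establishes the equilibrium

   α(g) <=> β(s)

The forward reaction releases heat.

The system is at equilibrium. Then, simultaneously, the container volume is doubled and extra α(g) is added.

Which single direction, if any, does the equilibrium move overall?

cannot be determined

Gas moles: reactants 1, products 0 (Δn_gas = -1). Expansion shifts the system toward the side with more moles of gas — to the left.
Adding α (g), a reactant, drives the reaction to the right.
The individual effects push in opposite directions; without quantitative information the net direction cannot be determined.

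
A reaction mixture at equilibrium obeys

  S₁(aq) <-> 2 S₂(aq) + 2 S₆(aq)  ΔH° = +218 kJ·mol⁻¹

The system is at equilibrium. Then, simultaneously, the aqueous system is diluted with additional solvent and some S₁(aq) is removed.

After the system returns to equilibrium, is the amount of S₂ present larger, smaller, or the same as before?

Dilution lowers every aqueous concentration by the same factor. Δn_aq = 4 − 1 = +3, so the system shifts toward the side with more dissolved moles — to the right.
Removing S₁ (aq), a reactant, drives the reaction to the left.
The two effects oppose each other, so the net shift — and hence the change in S₂ — cannot be determined from the given information.

cannot be determined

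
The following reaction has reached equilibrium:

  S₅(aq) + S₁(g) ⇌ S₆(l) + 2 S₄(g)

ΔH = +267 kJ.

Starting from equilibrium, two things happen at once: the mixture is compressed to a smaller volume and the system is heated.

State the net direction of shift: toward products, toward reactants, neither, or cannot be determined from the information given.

cannot be determined

Gas moles: reactants 1, products 2 (Δn_gas = +1). Compression shifts the system toward the side with fewer moles of gas — to the left.
The forward reaction is endothermic. Raising T favours the endothermic direction — shift to the right.
The individual effects push in opposite directions; without quantitative information the net direction cannot be determined.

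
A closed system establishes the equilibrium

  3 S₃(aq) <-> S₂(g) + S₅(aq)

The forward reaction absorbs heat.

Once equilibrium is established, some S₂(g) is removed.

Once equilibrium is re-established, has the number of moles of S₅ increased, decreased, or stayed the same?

Removing S₂ (g), a product, drives the reaction to the right.
The net shift is to the right. S₅ is a product, so its amount increases.

increases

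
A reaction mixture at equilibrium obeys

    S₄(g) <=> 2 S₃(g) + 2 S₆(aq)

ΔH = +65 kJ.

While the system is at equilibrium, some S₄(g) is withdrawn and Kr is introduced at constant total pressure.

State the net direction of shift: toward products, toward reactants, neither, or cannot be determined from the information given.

Removing S₄ (g), a reactant, drives the reaction to the left.
Adding inert gas at constant total pressure expands the volume and lowers every reacting partial pressure. With Δn_gas = 2 − 1 = +1, Q moves away from K toward the side with fewer gas moles, so the system shifts toward the side with more gas moles — to the right.
The individual effects push in opposite directions; without quantitative information the net direction cannot be determined.

cannot be determined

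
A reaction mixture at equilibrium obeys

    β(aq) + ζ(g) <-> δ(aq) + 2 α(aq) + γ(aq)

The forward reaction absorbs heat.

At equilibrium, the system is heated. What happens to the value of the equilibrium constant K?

K depends on temperature via the van 't Hoff relation. The forward reaction is endothermic, so raising T increases K.

increases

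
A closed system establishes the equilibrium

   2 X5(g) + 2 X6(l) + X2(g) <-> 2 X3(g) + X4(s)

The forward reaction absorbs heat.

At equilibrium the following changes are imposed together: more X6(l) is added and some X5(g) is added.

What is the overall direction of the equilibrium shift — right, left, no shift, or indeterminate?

right

X6 is a pure liquid; its activity is 1 regardless of amount, so Q is unaffected — no shift from this change.
Adding X5 (g), a reactant, drives the reaction to the right.
Only the nonzero effect(s) matter; the net shift is to the right.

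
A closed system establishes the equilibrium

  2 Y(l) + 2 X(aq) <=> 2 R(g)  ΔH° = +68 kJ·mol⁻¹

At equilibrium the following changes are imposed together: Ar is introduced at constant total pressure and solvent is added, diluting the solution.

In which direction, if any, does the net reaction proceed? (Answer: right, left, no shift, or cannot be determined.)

Adding inert gas at constant total pressure expands the volume and lowers every reacting partial pressure. With Δn_gas = 2 − 0 = +2, Q moves away from K toward the side with fewer gas moles, so the system shifts toward the side with more gas moles — to the right.
Dilution lowers every aqueous concentration by the same factor. Δn_aq = 0 − 2 = -2, so the system shifts toward the side with more dissolved moles — to the left.
The individual effects push in opposite directions; without quantitative information the net direction cannot be determined.

cannot be determined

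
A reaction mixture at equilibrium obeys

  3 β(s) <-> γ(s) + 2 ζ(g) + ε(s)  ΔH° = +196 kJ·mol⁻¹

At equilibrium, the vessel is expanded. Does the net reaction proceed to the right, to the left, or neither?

Gas moles: reactants 0, products 2 (Δn_gas = +2). Expansion shifts the system toward the side with more moles of gas — to the right.

right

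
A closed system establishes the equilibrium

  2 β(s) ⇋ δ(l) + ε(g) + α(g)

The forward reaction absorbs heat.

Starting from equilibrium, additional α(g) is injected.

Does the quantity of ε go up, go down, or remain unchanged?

Adding α (g), a product, drives the reaction to the left.
The net shift is to the left. ε is a product, so its amount decreases.

decreases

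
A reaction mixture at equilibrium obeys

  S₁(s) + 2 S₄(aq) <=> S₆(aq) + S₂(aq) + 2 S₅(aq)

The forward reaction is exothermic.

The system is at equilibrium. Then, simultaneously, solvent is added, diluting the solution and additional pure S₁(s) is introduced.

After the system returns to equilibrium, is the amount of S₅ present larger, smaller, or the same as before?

Dilution lowers every aqueous concentration by the same factor. Δn_aq = 4 − 2 = +2, so the system shifts toward the side with more dissolved moles — to the right.
S₁ is a pure solid; its activity is 1 regardless of amount, so Q is unaffected — no shift from this change.
The net shift is to the right. S₅ is a product, so its amount increases.

increases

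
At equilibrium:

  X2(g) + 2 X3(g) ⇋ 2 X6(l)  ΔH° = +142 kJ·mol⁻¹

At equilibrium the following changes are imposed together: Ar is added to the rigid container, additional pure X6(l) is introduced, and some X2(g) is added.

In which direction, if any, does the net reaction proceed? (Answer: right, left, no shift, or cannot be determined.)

right

At constant volume, adding an inert gas leaves every reacting species' partial pressure unchanged, so Q is unchanged — no shift from this change.
X6 is a pure liquid; its activity is 1 regardless of amount, so Q is unaffected — no shift from this change.
Adding X2 (g), a reactant, drives the reaction to the right.
Only the nonzero effect(s) matter; the net shift is to the right.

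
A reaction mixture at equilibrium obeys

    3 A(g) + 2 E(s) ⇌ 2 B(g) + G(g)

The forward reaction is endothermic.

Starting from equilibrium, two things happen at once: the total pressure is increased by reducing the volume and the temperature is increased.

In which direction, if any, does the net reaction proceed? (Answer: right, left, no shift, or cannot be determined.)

right

Gas moles: reactants 3, products 3. Δn_gas = 0, so a volume change leaves Q equal to K — no shift from this change.
The forward reaction is endothermic. Raising T favours the endothermic direction — shift to the right.
Only the nonzero effect(s) matter; the net shift is to the right.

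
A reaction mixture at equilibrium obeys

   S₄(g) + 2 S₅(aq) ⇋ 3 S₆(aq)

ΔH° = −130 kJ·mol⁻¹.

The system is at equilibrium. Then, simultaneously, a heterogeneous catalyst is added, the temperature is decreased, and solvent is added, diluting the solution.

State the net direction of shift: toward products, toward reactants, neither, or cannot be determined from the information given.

right

A catalyst speeds both forward and reverse rates equally; it changes neither Q nor K — no shift from this change.
The forward reaction is exothermic. Lowering T favours the exothermic direction — shift to the right.
Dilution lowers every aqueous concentration by the same factor. Δn_aq = 3 − 2 = +1, so the system shifts toward the side with more dissolved moles — to the right.
Only the nonzero effect(s) matter; the net shift is to the right.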